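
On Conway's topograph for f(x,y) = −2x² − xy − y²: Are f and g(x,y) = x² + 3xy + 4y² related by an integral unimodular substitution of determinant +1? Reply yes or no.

D₁ = -7, D₂ = -7
f is negative-definite; reduce −f:
−f: flip: (2,1,1)→(1,-1,2)
−f: translate: b→1 (≡-1 mod 2), so (1,-1,2)→(1,1,2)
−f: reduced (well bottom): (1,1,2) with a≤c, −a<b≤a
flip sign back: reduced form of f is (-1,-1,-2)
g: translate: b→1 (≡3 mod 2), so (1,3,4)→(1,1,2)
g: reduced (well bottom): (1,1,2) with a≤c, −a<b≤a
reduced forms (-1, -1, -2) vs (1, 1, 2) ⇒ inequivalent

no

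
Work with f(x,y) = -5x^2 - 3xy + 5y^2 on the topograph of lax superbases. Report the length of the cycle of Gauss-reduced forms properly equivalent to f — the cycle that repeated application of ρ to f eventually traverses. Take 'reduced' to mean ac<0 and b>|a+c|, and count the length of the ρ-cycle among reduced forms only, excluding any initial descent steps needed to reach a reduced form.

D = 109, ⌊√D⌋ = 10
descent: ρ → (5,3,-5)  [lands on river]
river: ρ → (-5,7,3)
river: ρ → (3,5,-7)
river: ρ → (-7,9,1)
river: ρ → (1,9,-7)
river: ρ → (-7,5,3)
river: ρ → (3,7,-5)
river: ρ → (-5,3,5)
river: ρ → (5,7,-3)
river: ρ → (-3,5,7)
river: ρ → (7,9,-1)
river: ρ → (-1,9,7)
river: ρ → (7,5,-3)
river: ρ → (-3,7,5)
ρ-cycle length = 14 (tail of 1 descent step not counted)

14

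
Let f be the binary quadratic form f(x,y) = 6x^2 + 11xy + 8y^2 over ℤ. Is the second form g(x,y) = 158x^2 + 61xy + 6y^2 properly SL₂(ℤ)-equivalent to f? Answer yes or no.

D₁ = -71, D₂ = -71
f: translate: b→-1 (≡11 mod 12), so (6,11,8)→(6,-1,3)
f: flip: (6,-1,3)→(3,1,6)
f: reduced (well bottom): (3,1,6) with a≤c, −a<b≤a
g: flip: (158,61,6)→(6,-61,158)
g: translate: b→-1 (≡-61 mod 12), so (6,-61,158)→(6,-1,3)
g: flip: (6,-1,3)→(3,1,6)
g: reduced (well bottom): (3,1,6) with a≤c, −a<b≤a
reduced forms (3, 1, 6) vs (3, 1, 6) ⇒ equivalent

yes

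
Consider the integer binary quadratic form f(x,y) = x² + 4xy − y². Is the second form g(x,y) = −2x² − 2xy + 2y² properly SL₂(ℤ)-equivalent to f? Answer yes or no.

D₁ = 20, D₂ = 20
river cycle of f (length 2): (-1, 4, 1), (1, 4, -1)
river cycle of g (length 2): (2, 2, -2), (-2, 2, 2)
cycles differ ⇒ inequivalent

no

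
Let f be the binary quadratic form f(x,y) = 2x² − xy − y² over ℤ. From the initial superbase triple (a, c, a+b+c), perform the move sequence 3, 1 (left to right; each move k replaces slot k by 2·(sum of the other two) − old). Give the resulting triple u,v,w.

start (2,-1,0) = (f(1,0),f(0,1),f(1,1))
replace slot 3: 2·(2+(-1)) − 0 = 2 → (2,-1,2)
replace slot 1: 2·((-1)+2) − 2 = 0 → (0,-1,2)

0,-1,2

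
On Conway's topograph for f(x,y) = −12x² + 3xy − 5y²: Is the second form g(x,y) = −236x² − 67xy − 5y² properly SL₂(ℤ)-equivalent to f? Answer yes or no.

D₁ = -231, D₂ = -231
f is negative-definite; reduce −f:
−f: flip: (12,-3,5)→(5,3,12)
−f: reduced (well bottom): (5,3,12) with a≤c, −a<b≤a
flip sign back: reduced form of f is (-5,-3,-12)
g is negative-definite; reduce −g:
−g: flip: (236,67,5)→(5,-67,236)
−g: translate: b→3 (≡-67 mod 10), so (5,-67,236)→(5,3,12)
−g: reduced (well bottom): (5,3,12) with a≤c, −a<b≤a
flip sign back: reduced form of g is (-5,-3,-12)
reduced forms (-5, -3, -12) vs (-5, -3, -12) ⇒ equivalent

yes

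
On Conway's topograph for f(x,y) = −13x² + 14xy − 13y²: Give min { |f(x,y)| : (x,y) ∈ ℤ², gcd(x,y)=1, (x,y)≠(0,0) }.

translate: b→12 (≡-14 mod 26), so (13,-14,13)→(13,12,12)
flip: (13,12,12)→(12,-12,13)
translate: b→12 (≡-12 mod 24), so (12,-12,13)→(12,12,13)
reduced (well bottom): (12,12,13) with a≤c, −a<b≤a
well minimum |f| = |-12| = 12 (negative-definite)

12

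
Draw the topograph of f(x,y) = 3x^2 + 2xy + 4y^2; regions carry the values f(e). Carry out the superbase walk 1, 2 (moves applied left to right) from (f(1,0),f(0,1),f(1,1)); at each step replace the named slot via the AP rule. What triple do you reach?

start (3,4,9) = (f(1,0),f(0,1),f(1,1))
replace slot 1: 2·(4+9) − 3 = 23 → (23,4,9)
replace slot 2: 2·(23+9) − 4 = 60 → (23,60,9)

23,60,9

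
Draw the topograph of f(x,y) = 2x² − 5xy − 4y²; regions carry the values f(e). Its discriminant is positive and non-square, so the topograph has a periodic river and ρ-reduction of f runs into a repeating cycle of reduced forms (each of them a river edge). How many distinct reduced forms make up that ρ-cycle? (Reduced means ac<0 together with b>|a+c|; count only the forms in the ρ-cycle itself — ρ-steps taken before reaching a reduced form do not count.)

D = 57, ⌊√D⌋ = 7
descent: ρ → (-4,5,2)  [lands on river]
river: ρ → (2,7,-1)
river: ρ → (-1,7,2)
river: ρ → (2,5,-4)
river: ρ → (-4,3,3)
river: ρ → (3,3,-4)
ρ-cycle length = 6 (tail of 1 descent step not counted)

6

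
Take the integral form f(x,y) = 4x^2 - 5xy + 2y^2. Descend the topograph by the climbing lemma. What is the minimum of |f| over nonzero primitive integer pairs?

translate: b→3 (≡-5 mod 8), so (4,-5,2)→(4,3,1)
flip: (4,3,1)→(1,-3,4)
translate: b→1 (≡-3 mod 2), so (1,-3,4)→(1,1,2)
reduced (well bottom): (1,1,2) with a≤c, −a<b≤a
well minimum = a = 1

1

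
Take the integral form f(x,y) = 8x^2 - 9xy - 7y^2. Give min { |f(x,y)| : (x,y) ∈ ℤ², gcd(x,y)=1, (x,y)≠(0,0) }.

descent: ρ → (-7,9,8)  [lands on river]
river: ρ → (8,7,-8)
river: ρ → (-8,9,7)
river: ρ → (7,5,-10)
river: ρ → (-10,15,2)
river: ρ → (2,17,-2)
river: ρ → (-2,15,10)
river: ρ → (10,5,-7)
closes: descent 1, river 8
min |a| on river = 2

2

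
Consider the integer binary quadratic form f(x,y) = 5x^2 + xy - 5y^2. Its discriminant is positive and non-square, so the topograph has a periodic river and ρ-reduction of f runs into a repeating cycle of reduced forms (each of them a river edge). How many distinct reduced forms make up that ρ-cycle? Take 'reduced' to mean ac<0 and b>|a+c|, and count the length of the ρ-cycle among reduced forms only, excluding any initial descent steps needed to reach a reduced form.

D = 101, ⌊√D⌋ = 10
river: ρ → (-5,9,1)
river: ρ → (1,9,-5)
river: ρ → (-5,1,5)
river: ρ → (5,9,-1)
river: ρ → (-1,9,5)
river: ρ → (5,1,-5)
ρ-cycle length = 6 (tail of 0 descent steps not counted)

6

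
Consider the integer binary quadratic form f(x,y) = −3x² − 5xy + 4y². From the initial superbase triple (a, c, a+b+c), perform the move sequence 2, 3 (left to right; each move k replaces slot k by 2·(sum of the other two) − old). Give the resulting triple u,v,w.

start (-3,4,-4) = (f(1,0),f(0,1),f(1,1))
replace slot 2: 2·((-3)+(-4)) − 4 = -18 → (-3,-18,-4)
replace slot 3: 2·((-3)+(-18)) − (-4) = -38 → (-3,-18,-38)

-3,-18,-38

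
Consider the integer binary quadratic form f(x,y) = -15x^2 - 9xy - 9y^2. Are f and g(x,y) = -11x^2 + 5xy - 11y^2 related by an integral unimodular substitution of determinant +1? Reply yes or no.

D₁ = -459, D₂ = -459
f is negative-definite; reduce −f:
−f: flip: (15,9,9)→(9,-9,15)
−f: translate: b→9 (≡-9 mod 18), so (9,-9,15)→(9,9,15)
−f: reduced (well bottom): (9,9,15) with a≤c, −a<b≤a
flip sign back: reduced form of f is (-9,-9,-15)
g is negative-definite; reduce −g:
−g: flip: (11,-5,11)→(11,5,11)
−g: reduced (well bottom): (11,5,11) with a≤c, −a<b≤a
flip sign back: reduced form of g is (-11,-5,-11)
reduced forms (-9, -9, -15) vs (-11, -5, -11) ⇒ inequivalent

no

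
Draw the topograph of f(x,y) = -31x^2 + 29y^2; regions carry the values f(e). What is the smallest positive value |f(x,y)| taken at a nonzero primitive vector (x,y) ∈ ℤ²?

descent: ρ → (29,58,-2)  [lands on river]
river: ρ → (-2,58,29)
closes: descent 1, river 2
min |a| on river = 2

2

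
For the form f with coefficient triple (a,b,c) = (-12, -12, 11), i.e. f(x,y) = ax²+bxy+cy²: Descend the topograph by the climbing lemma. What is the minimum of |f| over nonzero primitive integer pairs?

descent: ρ → (11,12,-12)  [lands on river]
river: ρ → (-12,12,11)
river: ρ → (11,10,-13)
river: ρ → (-13,16,8)
river: ρ → (8,16,-13)
river: ρ → (-13,10,11)
closes: descent 1, river 6
min |a| on river = 8

8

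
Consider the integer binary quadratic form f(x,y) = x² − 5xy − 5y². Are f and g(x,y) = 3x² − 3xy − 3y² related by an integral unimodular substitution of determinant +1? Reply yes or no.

D₁ = 45, D₂ = 45
river cycle of f (length 2): (-5, 5, 1), (1, 5, -5)
river cycle of g (length 2): (-3, 3, 3), (3, 3, -3)
cycles differ ⇒ inequivalent

no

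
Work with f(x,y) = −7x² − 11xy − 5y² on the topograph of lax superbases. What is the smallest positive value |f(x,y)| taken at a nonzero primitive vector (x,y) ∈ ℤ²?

translate: b→-3 (≡11 mod 14), so (7,11,5)→(7,-3,1)
flip: (7,-3,1)→(1,3,7)
translate: b→1 (≡3 mod 2), so (1,3,7)→(1,1,5)
reduced (well bottom): (1,1,5) with a≤c, −a<b≤a
well minimum |f| = |-1| = 1 (negative-definite)

1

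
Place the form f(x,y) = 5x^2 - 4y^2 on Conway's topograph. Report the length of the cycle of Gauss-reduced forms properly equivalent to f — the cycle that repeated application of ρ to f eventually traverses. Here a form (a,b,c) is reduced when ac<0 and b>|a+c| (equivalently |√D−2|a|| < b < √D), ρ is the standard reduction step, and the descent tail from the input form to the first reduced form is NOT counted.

D = 80, ⌊√D⌋ = 8
descent: ρ → (-4,8,1)  [lands on river]
river: ρ → (1,8,-4)
ρ-cycle length = 2 (tail of 1 descent step not counted)

2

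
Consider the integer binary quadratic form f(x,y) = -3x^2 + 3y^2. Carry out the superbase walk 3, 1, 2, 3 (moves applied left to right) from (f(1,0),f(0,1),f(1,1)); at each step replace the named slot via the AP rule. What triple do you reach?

start (-3,3,0) = (f(1,0),f(0,1),f(1,1))
replace slot 3: 2·((-3)+3) − 0 = 0 → (-3,3,0)
replace slot 1: 2·(3+0) − (-3) = 9 → (9,3,0)
replace slot 2: 2·(9+0) − 3 = 15 → (9,15,0)
replace slot 3: 2·(9+15) − 0 = 48 → (9,15,48)

9,15,48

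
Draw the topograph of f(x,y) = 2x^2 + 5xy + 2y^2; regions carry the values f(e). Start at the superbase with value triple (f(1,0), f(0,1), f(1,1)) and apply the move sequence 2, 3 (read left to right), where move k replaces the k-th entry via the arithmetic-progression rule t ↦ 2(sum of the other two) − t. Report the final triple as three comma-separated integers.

start (2,2,9) = (f(1,0),f(0,1),f(1,1))
replace slot 2: 2·(2+9) − 2 = 20 → (2,20,9)
replace slot 3: 2·(2+20) − 9 = 35 → (2,20,35)

2,20,35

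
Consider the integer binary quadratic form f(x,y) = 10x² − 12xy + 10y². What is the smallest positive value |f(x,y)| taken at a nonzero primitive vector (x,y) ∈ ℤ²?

translate: b→8 (≡-12 mod 20), so (10,-12,10)→(10,8,8)
flip: (10,8,8)→(8,-8,10)
translate: b→8 (≡-8 mod 16), so (8,-8,10)→(8,8,10)
reduced (well bottom): (8,8,10) with a≤c, −a<b≤a
well minimum = a = 8

8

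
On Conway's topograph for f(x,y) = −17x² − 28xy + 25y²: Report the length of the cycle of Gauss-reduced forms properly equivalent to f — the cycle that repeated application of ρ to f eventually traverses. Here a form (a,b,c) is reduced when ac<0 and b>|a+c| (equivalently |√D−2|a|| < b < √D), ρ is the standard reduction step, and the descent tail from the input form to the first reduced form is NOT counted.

D = 2484, ⌊√D⌋ = 49
descent: ρ → (25,28,-17)  [lands on river]
river: ρ → (-17,40,13)
river: ρ → (13,38,-20)
river: ρ → (-20,42,9)
river: ρ → (9,48,-5)
river: ρ → (-5,42,36)
river: ρ → (36,30,-11)
river: ρ → (-11,36,27)
river: ρ → (27,18,-20)
river: ρ → (-20,22,25)
ρ-cycle length = 10 (tail of 1 descent step not counted)

10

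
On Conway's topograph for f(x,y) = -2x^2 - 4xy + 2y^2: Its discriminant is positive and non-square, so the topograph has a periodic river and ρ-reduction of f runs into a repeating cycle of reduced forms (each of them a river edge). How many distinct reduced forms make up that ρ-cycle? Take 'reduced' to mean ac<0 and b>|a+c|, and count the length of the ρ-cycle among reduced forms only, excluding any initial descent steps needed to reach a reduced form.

D = 32, ⌊√D⌋ = 5
descent: ρ → (2,4,-2)  [lands on river]
river: ρ → (-2,4,2)
ρ-cycle length = 2 (tail of 1 descent step not counted)

2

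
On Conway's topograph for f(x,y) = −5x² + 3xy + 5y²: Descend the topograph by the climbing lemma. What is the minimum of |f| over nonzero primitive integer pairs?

river: ρ → (5,7,-3)
river: ρ → (-3,5,7)
river: ρ → (7,9,-1)
river: ρ → (-1,9,7)
river: ρ → (7,5,-3)
river: ρ → (-3,7,5)
river: ρ → (5,3,-5)
river: ρ → (-5,7,3)
river: ρ → (3,5,-7)
river: ρ → (-7,9,1)
river: ρ → (1,9,-7)
river: ρ → (-7,5,3)
river: ρ → (3,7,-5)
river: ρ → (-5,3,5)
closes: descent 0, river 14
min |a| on river = 1

1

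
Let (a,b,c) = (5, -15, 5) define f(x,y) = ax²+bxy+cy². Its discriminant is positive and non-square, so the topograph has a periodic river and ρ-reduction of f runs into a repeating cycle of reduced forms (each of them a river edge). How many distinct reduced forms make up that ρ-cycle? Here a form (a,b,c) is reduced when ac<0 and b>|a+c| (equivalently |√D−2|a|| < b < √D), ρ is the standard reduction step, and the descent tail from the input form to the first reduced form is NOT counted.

D = 125, ⌊√D⌋ = 11
descent: ρ → (5,5,-5)  [lands on river]
river: ρ → (-5,5,5)
ρ-cycle length = 2 (tail of 1 descent step not counted)

2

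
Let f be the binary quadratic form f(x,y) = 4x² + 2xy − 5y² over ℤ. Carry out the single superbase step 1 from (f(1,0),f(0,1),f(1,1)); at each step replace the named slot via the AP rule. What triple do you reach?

start (4,-5,1) = (f(1,0),f(0,1),f(1,1))
replace slot 1: 2·((-5)+1) − 4 = -12 → (-12,-5,1)

-12,-5,1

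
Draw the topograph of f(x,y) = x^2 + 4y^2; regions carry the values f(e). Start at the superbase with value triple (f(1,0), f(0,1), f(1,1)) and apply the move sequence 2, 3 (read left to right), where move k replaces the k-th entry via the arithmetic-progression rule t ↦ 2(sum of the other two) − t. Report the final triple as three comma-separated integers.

start (1,4,5) = (f(1,0),f(0,1),f(1,1))
replace slot 2: 2·(1+5) − 4 = 8 → (1,8,5)
replace slot 3: 2·(1+8) − 5 = 13 → (1,8,13)

1,8,13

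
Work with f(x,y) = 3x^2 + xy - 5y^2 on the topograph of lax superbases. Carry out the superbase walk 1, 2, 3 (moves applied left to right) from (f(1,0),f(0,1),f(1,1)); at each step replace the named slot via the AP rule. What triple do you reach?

start (3,-5,-1) = (f(1,0),f(0,1),f(1,1))
replace slot 1: 2·((-5)+(-1)) − 3 = -15 → (-15,-5,-1)
replace slot 2: 2·((-15)+(-1)) − (-5) = -27 → (-15,-27,-1)
replace slot 3: 2·((-15)+(-27)) − (-1) = -83 → (-15,-27,-83)

-15,-27,-83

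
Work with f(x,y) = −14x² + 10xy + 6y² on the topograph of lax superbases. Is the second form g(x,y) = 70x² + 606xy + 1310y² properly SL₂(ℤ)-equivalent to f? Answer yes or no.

D₁ = 436, D₂ = 436
river cycle of f (length 14): (6, 14, -10), (-10, 6, 10), (10, 14, -6), (-6, 10, 14), (14, 18, -2), (-2, 18, 14), (14, 10, -6), (-6, 14, 10), (10, 6, -10), (-10, 14, 6), … (4 more)
river cycle of g (length 14): (6, 14, -10), (-10, 6, 10), (10, 14, -6), (-6, 10, 14), (14, 18, -2), (-2, 18, 14), (14, 10, -6), (-6, 14, 10), (10, 6, -10), (-10, 14, 6), … (4 more)
cycles coincide ⇒ equivalent

yes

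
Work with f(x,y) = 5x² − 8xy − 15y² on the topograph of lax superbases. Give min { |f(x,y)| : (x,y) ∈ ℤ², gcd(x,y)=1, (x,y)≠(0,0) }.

descent: ρ → (-15,8,5)
descent: ρ → (5,12,-11)  [lands on river]
river: ρ → (-11,10,6)
river: ρ → (6,14,-7)
river: ρ → (-7,14,6)
river: ρ → (6,10,-11)
river: ρ → (-11,12,5)
river: ρ → (5,18,-2)
river: ρ → (-2,18,5)
closes: descent 2, river 8
min |a| on river = 2

2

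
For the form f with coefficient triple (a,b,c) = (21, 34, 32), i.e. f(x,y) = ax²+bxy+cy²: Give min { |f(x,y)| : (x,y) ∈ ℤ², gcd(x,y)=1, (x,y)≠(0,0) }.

translate: b→-8 (≡34 mod 42), so (21,34,32)→(21,-8,19)
flip: (21,-8,19)→(19,8,21)
reduced (well bottom): (19,8,21) with a≤c, −a<b≤a
well minimum = a = 19

19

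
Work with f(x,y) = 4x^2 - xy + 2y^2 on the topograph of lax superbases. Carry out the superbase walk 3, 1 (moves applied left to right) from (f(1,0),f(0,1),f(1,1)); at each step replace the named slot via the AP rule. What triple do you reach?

start (4,2,5) = (f(1,0),f(0,1),f(1,1))
replace slot 3: 2·(4+2) − 5 = 7 → (4,2,7)
replace slot 1: 2·(2+7) − 4 = 14 → (14,2,7)

14,2,7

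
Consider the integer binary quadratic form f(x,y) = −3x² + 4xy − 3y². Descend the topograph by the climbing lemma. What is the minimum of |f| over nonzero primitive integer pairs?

translate: b→2 (≡-4 mod 6), so (3,-4,3)→(3,2,2)
flip: (3,2,2)→(2,-2,3)
translate: b→2 (≡-2 mod 4), so (2,-2,3)→(2,2,3)
reduced (well bottom): (2,2,3) with a≤c, −a<b≤a
well minimum |f| = |-2| = 2 (negative-definite)

2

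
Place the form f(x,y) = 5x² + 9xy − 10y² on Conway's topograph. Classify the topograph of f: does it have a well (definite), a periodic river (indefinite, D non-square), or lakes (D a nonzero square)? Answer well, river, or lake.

D = b²−4ac = 9² − 4·5·(-10) = 281
D > 0 non-square ⇒ indefinite ⇒ periodic river

river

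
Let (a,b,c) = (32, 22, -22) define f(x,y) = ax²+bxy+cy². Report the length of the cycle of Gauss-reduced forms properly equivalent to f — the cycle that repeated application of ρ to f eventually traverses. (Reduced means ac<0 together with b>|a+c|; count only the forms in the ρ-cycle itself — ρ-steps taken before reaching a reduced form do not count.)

D = 3300, ⌊√D⌋ = 57
river: ρ → (-22,22,32)
river: ρ → (32,42,-12)
river: ρ → (-12,54,8)
river: ρ → (8,42,-48)
river: ρ → (-48,54,2)
river: ρ → (2,54,-48)
river: ρ → (-48,42,8)
river: ρ → (8,54,-12)
river: ρ → (-12,42,32)
river: ρ → (32,22,-22)
ρ-cycle length = 10 (tail of 0 descent steps not counted)

10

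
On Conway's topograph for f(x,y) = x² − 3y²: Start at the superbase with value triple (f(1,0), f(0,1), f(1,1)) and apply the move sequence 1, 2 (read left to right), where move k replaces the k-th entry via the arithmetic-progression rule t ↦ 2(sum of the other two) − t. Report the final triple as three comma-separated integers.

start (1,-3,-2) = (f(1,0),f(0,1),f(1,1))
replace slot 1: 2·((-3)+(-2)) − 1 = -11 → (-11,-3,-2)
replace slot 2: 2·((-11)+(-2)) − (-3) = -23 → (-11,-23,-2)

-11,-23,-2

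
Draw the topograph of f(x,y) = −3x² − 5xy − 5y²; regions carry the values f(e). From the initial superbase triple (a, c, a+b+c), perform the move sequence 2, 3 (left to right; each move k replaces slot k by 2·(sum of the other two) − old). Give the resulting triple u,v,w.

start (-3,-5,-13) = (f(1,0),f(0,1),f(1,1))
replace slot 2: 2·((-3)+(-13)) − (-5) = -27 → (-3,-27,-13)
replace slot 3: 2·((-3)+(-27)) − (-13) = -47 → (-3,-27,-47)

-3,-27,-47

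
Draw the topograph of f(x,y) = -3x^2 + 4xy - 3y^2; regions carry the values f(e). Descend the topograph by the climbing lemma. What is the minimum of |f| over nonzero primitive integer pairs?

translate: b→2 (≡-4 mod 6), so (3,-4,3)→(3,2,2)
flip: (3,2,2)→(2,-2,3)
translate: b→2 (≡-2 mod 4), so (2,-2,3)→(2,2,3)
reduced (well bottom): (2,2,3) with a≤c, −a<b≤a
well minimum |f| = |-2| = 2 (negative-definite)

2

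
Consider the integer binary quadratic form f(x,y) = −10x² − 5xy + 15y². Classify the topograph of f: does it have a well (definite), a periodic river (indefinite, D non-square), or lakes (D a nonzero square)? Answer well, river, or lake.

D = b²−4ac = (-5)² − 4·(-10)·15 = 625
D = 25² is a perfect square ⇒ form factors over ℤ ⇒ lakes

lake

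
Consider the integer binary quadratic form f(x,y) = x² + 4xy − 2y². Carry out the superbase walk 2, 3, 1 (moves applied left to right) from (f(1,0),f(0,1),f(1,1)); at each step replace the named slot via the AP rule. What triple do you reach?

start (1,-2,3) = (f(1,0),f(0,1),f(1,1))
replace slot 2: 2·(1+3) − (-2) = 10 → (1,10,3)
replace slot 3: 2·(1+10) − 3 = 19 → (1,10,19)
replace slot 1: 2·(10+19) − 1 = 57 → (57,10,19)

57,10,19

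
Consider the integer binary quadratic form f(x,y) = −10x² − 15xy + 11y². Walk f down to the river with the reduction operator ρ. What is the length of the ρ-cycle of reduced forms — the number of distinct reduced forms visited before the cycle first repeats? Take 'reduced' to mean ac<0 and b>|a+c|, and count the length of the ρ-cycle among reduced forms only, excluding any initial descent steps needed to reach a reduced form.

D = 665, ⌊√D⌋ = 25
descent: ρ → (11,15,-10)  [lands on river]
river: ρ → (-10,25,1)
river: ρ → (1,25,-10)
river: ρ → (-10,15,11)
river: ρ → (11,7,-14)
river: ρ → (-14,21,4)
river: ρ → (4,19,-19)
river: ρ → (-19,19,4)
river: ρ → (4,21,-14)
river: ρ → (-14,7,11)
ρ-cycle length = 10 (tail of 1 descent step not counted)

10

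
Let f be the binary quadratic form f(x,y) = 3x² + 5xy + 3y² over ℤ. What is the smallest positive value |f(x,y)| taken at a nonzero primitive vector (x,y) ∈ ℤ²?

translate: b→-1 (≡5 mod 6), so (3,5,3)→(3,-1,1)
flip: (3,-1,1)→(1,1,3)
reduced (well bottom): (1,1,3) with a≤c, −a<b≤a
well minimum = a = 1

1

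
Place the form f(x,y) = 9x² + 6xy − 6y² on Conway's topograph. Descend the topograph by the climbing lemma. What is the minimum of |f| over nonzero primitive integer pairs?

river: ρ → (-6,6,9)
river: ρ → (9,12,-3)
river: ρ → (-3,12,9)
river: ρ → (9,6,-6)
closes: descent 0, river 4
min |a| on river = 3

3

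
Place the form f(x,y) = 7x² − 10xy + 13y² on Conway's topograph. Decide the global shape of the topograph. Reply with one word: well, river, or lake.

D = b²−4ac = (-10)² − 4·7·13 = -264
D < 0 ⇒ definite ⇒ every region one sign ⇒ single well

well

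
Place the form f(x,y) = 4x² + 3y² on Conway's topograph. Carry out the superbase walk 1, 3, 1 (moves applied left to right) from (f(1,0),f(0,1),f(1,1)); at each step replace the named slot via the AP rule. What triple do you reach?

start (4,3,7) = (f(1,0),f(0,1),f(1,1))
replace slot 1: 2·(3+7) − 4 = 16 → (16,3,7)
replace slot 3: 2·(16+3) − 7 = 31 → (16,3,31)
replace slot 1: 2·(3+31) − 16 = 52 → (52,3,31)

52,3,31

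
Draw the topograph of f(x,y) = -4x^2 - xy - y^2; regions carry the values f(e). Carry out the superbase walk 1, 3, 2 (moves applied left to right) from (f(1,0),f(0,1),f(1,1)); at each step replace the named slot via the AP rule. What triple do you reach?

start (-4,-1,-6) = (f(1,0),f(0,1),f(1,1))
replace slot 1: 2·((-1)+(-6)) − (-4) = -10 → (-10,-1,-6)
replace slot 3: 2·((-10)+(-1)) − (-6) = -16 → (-10,-1,-16)
replace slot 2: 2·((-10)+(-16)) − (-1) = -51 → (-10,-51,-16)

-10,-51,-16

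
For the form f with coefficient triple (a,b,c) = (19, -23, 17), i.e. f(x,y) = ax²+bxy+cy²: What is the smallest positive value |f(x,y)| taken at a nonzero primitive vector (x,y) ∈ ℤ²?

translate: b→15 (≡-23 mod 38), so (19,-23,17)→(19,15,13)
flip: (19,15,13)→(13,-15,19)
translate: b→11 (≡-15 mod 26), so (13,-15,19)→(13,11,17)
reduced (well bottom): (13,11,17) with a≤c, −a<b≤a
well minimum = a = 13

13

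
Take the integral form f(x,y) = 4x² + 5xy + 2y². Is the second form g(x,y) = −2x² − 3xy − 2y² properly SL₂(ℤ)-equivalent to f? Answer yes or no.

D₁ = -7, D₂ = -7
f: translate: b→-3 (≡5 mod 8), so (4,5,2)→(4,-3,1)
f: flip: (4,-3,1)→(1,3,4)
f: translate: b→1 (≡3 mod 2), so (1,3,4)→(1,1,2)
f: reduced (well bottom): (1,1,2) with a≤c, −a<b≤a
g is negative-definite; reduce −g:
−g: translate: b→-1 (≡3 mod 4), so (2,3,2)→(2,-1,1)
−g: flip: (2,-1,1)→(1,1,2)
−g: reduced (well bottom): (1,1,2) with a≤c, −a<b≤a
flip sign back: reduced form of g is (-1,-1,-2)
reduced forms (1, 1, 2) vs (-1, -1, -2) ⇒ inequivalent

no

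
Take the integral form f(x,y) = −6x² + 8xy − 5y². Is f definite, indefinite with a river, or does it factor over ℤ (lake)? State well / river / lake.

D = b²−4ac = 8² − 4·(-6)·(-5) = -56
D < 0 ⇒ definite ⇒ every region one sign ⇒ single well

well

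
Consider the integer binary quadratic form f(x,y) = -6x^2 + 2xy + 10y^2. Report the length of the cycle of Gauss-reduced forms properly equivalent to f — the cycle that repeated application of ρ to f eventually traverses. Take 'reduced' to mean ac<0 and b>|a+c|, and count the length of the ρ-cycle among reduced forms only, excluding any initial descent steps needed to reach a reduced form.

D = 244, ⌊√D⌋ = 15
descent: ρ → (10,-2,-6)
descent: ρ → (-6,14,2)  [lands on river]
river: ρ → (2,14,-6)
river: ρ → (-6,10,6)
river: ρ → (6,14,-2)
river: ρ → (-2,14,6)
river: ρ → (6,10,-6)
ρ-cycle length = 6 (tail of 2 descent steps not counted)

6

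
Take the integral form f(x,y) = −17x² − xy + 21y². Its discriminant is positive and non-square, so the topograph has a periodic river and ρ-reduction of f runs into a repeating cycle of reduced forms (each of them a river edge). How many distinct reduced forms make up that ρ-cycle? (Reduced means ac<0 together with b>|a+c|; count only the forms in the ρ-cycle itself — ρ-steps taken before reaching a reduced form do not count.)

D = 1429, ⌊√D⌋ = 37
descent: ρ → (21,1,-17)
descent: ρ → (-17,33,5)  [lands on river]
river: ρ → (5,37,-3)
river: ρ → (-3,35,17)
river: ρ → (17,33,-5)
river: ρ → (-5,37,3)
river: ρ → (3,35,-17)
ρ-cycle length = 6 (tail of 2 descent steps not counted)

6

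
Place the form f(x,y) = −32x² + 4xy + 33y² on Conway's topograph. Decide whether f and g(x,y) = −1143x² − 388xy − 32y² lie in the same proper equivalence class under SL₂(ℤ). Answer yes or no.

D₁ = 4240, D₂ = 4240
river cycle of f (length 18): (33, 62, -3), (-3, 64, 12), (12, 56, -23), (-23, 36, 32), (32, 28, -27), (-27, 26, 33), (33, 40, -20), (-20, 40, 33), (33, 26, -27), (-27, 28, 32), … (8 more)
river cycle of g (length 18): (-32, 4, 33), (33, 62, -3), (-3, 64, 12), (12, 56, -23), (-23, 36, 32), (32, 28, -27), (-27, 26, 33), (33, 40, -20), (-20, 40, 33), (33, 26, -27), … (8 more)
cycles coincide ⇒ equivalent

yes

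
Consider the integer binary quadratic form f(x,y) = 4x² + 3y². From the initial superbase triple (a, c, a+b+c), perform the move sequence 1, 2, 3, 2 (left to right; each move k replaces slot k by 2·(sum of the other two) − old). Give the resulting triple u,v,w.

start (4,3,7) = (f(1,0),f(0,1),f(1,1))
replace slot 1: 2·(3+7) − 4 = 16 → (16,3,7)
replace slot 2: 2·(16+7) − 3 = 43 → (16,43,7)
replace slot 3: 2·(16+43) − 7 = 111 → (16,43,111)
replace slot 2: 2·(16+111) − 43 = 211 → (16,211,111)

16,211,111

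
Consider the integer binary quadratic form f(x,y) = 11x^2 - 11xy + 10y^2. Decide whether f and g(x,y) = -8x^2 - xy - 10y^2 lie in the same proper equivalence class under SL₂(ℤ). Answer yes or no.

D₁ = -319, D₂ = -319
f: translate: b→11 (≡-11 mod 22), so (11,-11,10)→(11,11,10)
f: flip: (11,11,10)→(10,-11,11)
f: translate: b→9 (≡-11 mod 20), so (10,-11,11)→(10,9,10)
f: reduced (well bottom): (10,9,10) with a≤c, −a<b≤a
g is negative-definite; reduce −g:
−g: reduced (well bottom): (8,1,10) with a≤c, −a<b≤a
flip sign back: reduced form of g is (-8,-1,-10)
reduced forms (10, 9, 10) vs (-8, -1, -10) ⇒ inequivalent

no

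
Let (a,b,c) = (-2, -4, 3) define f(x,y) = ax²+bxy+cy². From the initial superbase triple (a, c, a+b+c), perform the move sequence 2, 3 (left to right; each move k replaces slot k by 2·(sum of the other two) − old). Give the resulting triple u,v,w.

start (-2,3,-3) = (f(1,0),f(0,1),f(1,1))
replace slot 2: 2·((-2)+(-3)) − 3 = -13 → (-2,-13,-3)
replace slot 3: 2·((-2)+(-13)) − (-3) = -27 → (-2,-13,-27)

-2,-13,-27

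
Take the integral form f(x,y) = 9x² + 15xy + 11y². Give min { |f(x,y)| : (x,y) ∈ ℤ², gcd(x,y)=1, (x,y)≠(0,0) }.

translate: b→-3 (≡15 mod 18), so (9,15,11)→(9,-3,5)
flip: (9,-3,5)→(5,3,9)
reduced (well bottom): (5,3,9) with a≤c, −a<b≤a
well minimum = a = 5

5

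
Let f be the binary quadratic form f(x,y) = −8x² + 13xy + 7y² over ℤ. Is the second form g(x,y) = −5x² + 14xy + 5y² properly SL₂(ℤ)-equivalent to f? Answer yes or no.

D₁ = 393, D₂ = 296
discriminants differ ⇒ not SL₂(ℤ)-equivalent

no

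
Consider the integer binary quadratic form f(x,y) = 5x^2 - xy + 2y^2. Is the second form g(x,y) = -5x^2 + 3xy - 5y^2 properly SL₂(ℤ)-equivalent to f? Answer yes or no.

D₁ = -39, D₂ = -91
discriminants differ ⇒ not SL₂(ℤ)-equivalent

no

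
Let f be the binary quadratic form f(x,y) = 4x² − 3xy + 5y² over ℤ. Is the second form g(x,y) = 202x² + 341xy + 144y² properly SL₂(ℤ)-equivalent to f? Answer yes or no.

D₁ = -71, D₂ = -71
f: reduced (well bottom): (4,-3,5) with a≤c, −a<b≤a
g: translate: b→-63 (≡341 mod 404), so (202,341,144)→(202,-63,5)
g: flip: (202,-63,5)→(5,63,202)
g: translate: b→3 (≡63 mod 10), so (5,63,202)→(5,3,4)
g: flip: (5,3,4)→(4,-3,5)
g: reduced (well bottom): (4,-3,5) with a≤c, −a<b≤a
reduced forms (4, -3, 5) vs (4, -3, 5) ⇒ equivalent

yes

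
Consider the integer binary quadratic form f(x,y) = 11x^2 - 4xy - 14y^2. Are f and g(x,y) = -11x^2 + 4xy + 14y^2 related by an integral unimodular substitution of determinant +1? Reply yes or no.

D₁ = 632, D₂ = 632
river cycle of f (length 8): (-14, 4, 11), (11, 18, -7), (-7, 24, 2), (2, 24, -7), (-7, 18, 11), (11, 4, -14), (-14, 24, 1), (1, 24, -14)
river cycle of g (length 8): (14, 24, -1), (-1, 24, 14), (14, 4, -11), (-11, 18, 7), (7, 24, -2), (-2, 24, 7), (7, 18, -11), (-11, 4, 14)
cycles differ ⇒ inequivalent

no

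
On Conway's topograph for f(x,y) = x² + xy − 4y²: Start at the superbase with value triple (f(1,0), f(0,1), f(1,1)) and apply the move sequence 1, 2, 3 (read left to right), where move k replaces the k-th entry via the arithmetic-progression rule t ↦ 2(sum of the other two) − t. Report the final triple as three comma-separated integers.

start (1,-4,-2) = (f(1,0),f(0,1),f(1,1))
replace slot 1: 2·((-4)+(-2)) − 1 = -13 → (-13,-4,-2)
replace slot 2: 2·((-13)+(-2)) − (-4) = -26 → (-13,-26,-2)
replace slot 3: 2·((-13)+(-26)) − (-2) = -76 → (-13,-26,-76)

-13,-26,-76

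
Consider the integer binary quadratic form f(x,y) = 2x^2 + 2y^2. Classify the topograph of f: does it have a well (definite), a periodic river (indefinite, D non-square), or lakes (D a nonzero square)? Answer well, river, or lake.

D = b²−4ac = 0² − 4·2·2 = -16
D < 0 ⇒ definite ⇒ every region one sign ⇒ single well

well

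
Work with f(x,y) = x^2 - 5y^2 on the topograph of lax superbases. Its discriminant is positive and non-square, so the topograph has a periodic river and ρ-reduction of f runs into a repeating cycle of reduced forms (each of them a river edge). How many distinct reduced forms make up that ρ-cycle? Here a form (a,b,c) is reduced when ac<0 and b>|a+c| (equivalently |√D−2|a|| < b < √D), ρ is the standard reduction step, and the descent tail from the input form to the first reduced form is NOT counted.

D = 20, ⌊√D⌋ = 4
descent: ρ → (-5,0,1)
descent: ρ → (1,4,-1)  [lands on river]
river: ρ → (-1,4,1)
ρ-cycle length = 2 (tail of 2 descent steps not counted)

2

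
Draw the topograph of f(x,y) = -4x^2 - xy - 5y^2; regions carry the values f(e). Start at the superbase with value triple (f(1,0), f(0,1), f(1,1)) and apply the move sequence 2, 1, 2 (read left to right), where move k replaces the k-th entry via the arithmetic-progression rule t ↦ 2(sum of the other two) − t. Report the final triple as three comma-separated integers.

start (-4,-5,-10) = (f(1,0),f(0,1),f(1,1))
replace slot 2: 2·((-4)+(-10)) − (-5) = -23 → (-4,-23,-10)
replace slot 1: 2·((-23)+(-10)) − (-4) = -62 → (-62,-23,-10)
replace slot 2: 2·((-62)+(-10)) − (-23) = -121 → (-62,-121,-10)

-62,-121,-10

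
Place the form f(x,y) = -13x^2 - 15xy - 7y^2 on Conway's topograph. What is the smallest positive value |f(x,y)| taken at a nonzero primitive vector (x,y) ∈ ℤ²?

translate: b→-11 (≡15 mod 26), so (13,15,7)→(13,-11,5)
flip: (13,-11,5)→(5,11,13)
translate: b→1 (≡11 mod 10), so (5,11,13)→(5,1,7)
reduced (well bottom): (5,1,7) with a≤c, −a<b≤a
well minimum |f| = |-5| = 5 (negative-definite)

5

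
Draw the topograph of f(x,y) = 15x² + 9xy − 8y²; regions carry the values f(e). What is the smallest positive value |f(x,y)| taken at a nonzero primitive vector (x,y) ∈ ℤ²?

river: ρ → (-8,23,1)
river: ρ → (1,23,-8)
river: ρ → (-8,9,15)
river: ρ → (15,21,-2)
river: ρ → (-2,23,4)
river: ρ → (4,17,-17)
river: ρ → (-17,17,4)
river: ρ → (4,23,-2)
river: ρ → (-2,21,15)
river: ρ → (15,9,-8)
closes: descent 0, river 10
min |a| on river = 1

1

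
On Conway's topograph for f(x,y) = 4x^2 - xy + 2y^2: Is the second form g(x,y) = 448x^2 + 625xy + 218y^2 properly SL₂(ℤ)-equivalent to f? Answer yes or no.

D₁ = -31, D₂ = -31
f: flip: (4,-1,2)→(2,1,4)
f: reduced (well bottom): (2,1,4) with a≤c, −a<b≤a
g: translate: b→-271 (≡625 mod 896), so (448,625,218)→(448,-271,41)
g: flip: (448,-271,41)→(41,271,448)
g: translate: b→25 (≡271 mod 82), so (41,271,448)→(41,25,4)
g: flip: (41,25,4)→(4,-25,41)
g: translate: b→-1 (≡-25 mod 8), so (4,-25,41)→(4,-1,2)
g: flip: (4,-1,2)→(2,1,4)
g: reduced (well bottom): (2,1,4) with a≤c, −a<b≤a
reduced forms (2, 1, 4) vs (2, 1, 4) ⇒ equivalent

yes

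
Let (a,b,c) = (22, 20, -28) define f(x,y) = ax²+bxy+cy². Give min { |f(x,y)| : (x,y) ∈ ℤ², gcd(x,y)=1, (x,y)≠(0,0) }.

river: ρ → (-28,36,14)
river: ρ → (14,48,-10)
river: ρ → (-10,52,4)
river: ρ → (4,52,-10)
river: ρ → (-10,48,14)
river: ρ → (14,36,-28)
river: ρ → (-28,20,22)
river: ρ → (22,24,-26)
river: ρ → (-26,28,20)
river: ρ → (20,52,-2)
river: ρ → (-2,52,20)
river: ρ → (20,28,-26)
river: ρ → (-26,24,22)
river: ρ → (22,20,-28)
closes: descent 0, river 14
min |a| on river = 2

2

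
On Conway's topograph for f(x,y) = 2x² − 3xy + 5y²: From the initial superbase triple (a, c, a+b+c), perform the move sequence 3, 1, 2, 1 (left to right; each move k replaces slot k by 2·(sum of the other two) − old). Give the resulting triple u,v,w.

start (2,5,4) = (f(1,0),f(0,1),f(1,1))
replace slot 3: 2·(2+5) − 4 = 10 → (2,5,10)
replace slot 1: 2·(5+10) − 2 = 28 → (28,5,10)
replace slot 2: 2·(28+10) − 5 = 71 → (28,71,10)
replace slot 1: 2·(71+10) − 28 = 134 → (134,71,10)

134,71,10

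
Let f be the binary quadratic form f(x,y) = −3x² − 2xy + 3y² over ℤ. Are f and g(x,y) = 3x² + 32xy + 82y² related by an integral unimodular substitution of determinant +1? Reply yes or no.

D₁ = 40, D₂ = 40
river cycle of f (length 6): (3, 2, -3), (-3, 4, 2), (2, 4, -3), (-3, 2, 3), (3, 4, -2), (-2, 4, 3)
river cycle of g (length 6): (3, 2, -3), (-3, 4, 2), (2, 4, -3), (-3, 2, 3), (3, 4, -2), (-2, 4, 3)
cycles coincide ⇒ equivalent

yes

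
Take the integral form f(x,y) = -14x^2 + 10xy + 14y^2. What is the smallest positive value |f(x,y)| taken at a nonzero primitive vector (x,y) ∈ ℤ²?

river: ρ → (14,18,-10)
river: ρ → (-10,22,10)
river: ρ → (10,18,-14)
river: ρ → (-14,10,14)
closes: descent 0, river 4
min |a| on river = 10

10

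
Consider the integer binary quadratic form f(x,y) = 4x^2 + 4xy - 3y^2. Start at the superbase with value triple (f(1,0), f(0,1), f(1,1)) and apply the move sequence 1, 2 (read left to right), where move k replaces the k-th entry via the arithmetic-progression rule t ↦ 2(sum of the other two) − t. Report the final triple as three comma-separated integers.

start (4,-3,5) = (f(1,0),f(0,1),f(1,1))
replace slot 1: 2·((-3)+5) − 4 = 0 → (0,-3,5)
replace slot 2: 2·(0+5) − (-3) = 13 → (0,13,5)

0,13,5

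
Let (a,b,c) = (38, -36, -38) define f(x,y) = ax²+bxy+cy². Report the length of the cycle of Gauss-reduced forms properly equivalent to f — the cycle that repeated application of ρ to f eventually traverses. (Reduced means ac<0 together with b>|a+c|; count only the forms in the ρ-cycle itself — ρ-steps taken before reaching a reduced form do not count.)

D = 7072, ⌊√D⌋ = 84
descent: ρ → (-38,36,38)  [lands on river]
river: ρ → (38,40,-36)
river: ρ → (-36,32,42)
river: ρ → (42,52,-26)
river: ρ → (-26,52,42)
river: ρ → (42,32,-36)
river: ρ → (-36,40,38)
river: ρ → (38,36,-38)
river: ρ → (-38,40,36)
river: ρ → (36,32,-42)
river: ρ → (-42,52,26)
river: ρ → (26,52,-42)
river: ρ → (-42,32,36)
river: ρ → (36,40,-38)
ρ-cycle length = 14 (tail of 1 descent step not counted)

14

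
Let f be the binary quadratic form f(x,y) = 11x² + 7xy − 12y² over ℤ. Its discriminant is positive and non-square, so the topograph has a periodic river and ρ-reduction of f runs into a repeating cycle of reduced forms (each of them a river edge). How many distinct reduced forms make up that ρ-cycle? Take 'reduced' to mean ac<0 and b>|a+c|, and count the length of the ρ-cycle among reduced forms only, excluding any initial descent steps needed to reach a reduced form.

D = 577, ⌊√D⌋ = 24
river: ρ → (-12,17,6)
river: ρ → (6,19,-9)
river: ρ → (-9,17,8)
river: ρ → (8,15,-11)
river: ρ → (-11,7,12)
river: ρ → (12,17,-6)
river: ρ → (-6,19,9)
river: ρ → (9,17,-8)
river: ρ → (-8,15,11)
river: ρ → (11,7,-12)
ρ-cycle length = 10 (tail of 0 descent steps not counted)

10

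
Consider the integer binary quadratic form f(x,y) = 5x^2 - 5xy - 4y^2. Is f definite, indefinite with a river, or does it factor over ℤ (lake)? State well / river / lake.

D = b²−4ac = (-5)² − 4·5·(-4) = 105
D > 0 non-square ⇒ indefinite ⇒ periodic river

river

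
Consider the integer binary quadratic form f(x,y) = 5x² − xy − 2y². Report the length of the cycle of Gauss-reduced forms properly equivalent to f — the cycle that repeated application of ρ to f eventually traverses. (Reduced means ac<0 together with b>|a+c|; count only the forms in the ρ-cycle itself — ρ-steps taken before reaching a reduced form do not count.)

D = 41, ⌊√D⌋ = 6
descent: ρ → (-2,5,2)  [lands on river]
river: ρ → (2,3,-4)
river: ρ → (-4,5,1)
river: ρ → (1,5,-4)
river: ρ → (-4,3,2)
river: ρ → (2,5,-2)
river: ρ → (-2,3,4)
river: ρ → (4,5,-1)
river: ρ → (-1,5,4)
river: ρ → (4,3,-2)
ρ-cycle length = 10 (tail of 1 descent step not counted)

10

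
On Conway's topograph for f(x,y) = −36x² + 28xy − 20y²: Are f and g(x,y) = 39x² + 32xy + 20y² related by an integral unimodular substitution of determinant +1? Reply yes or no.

D₁ = -2096, D₂ = -2096
f is negative-definite; reduce −f:
−f: flip: (36,-28,20)→(20,28,36)
−f: translate: b→-12 (≡28 mod 40), so (20,28,36)→(20,-12,28)
−f: reduced (well bottom): (20,-12,28) with a≤c, −a<b≤a
flip sign back: reduced form of f is (-20,12,-28)
g: flip: (39,32,20)→(20,-32,39)
g: translate: b→8 (≡-32 mod 40), so (20,-32,39)→(20,8,27)
g: reduced (well bottom): (20,8,27) with a≤c, −a<b≤a
reduced forms (-20, 12, -28) vs (20, 8, 27) ⇒ inequivalent

no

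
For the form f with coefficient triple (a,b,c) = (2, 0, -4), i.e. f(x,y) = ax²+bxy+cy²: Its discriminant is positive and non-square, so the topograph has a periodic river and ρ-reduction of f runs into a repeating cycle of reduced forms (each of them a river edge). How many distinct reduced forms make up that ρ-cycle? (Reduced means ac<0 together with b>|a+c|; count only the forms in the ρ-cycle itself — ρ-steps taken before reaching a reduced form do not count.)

D = 32, ⌊√D⌋ = 5
descent: ρ → (-4,0,2)
descent: ρ → (2,4,-2)  [lands on river]
river: ρ → (-2,4,2)
ρ-cycle length = 2 (tail of 2 descent steps not counted)

2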